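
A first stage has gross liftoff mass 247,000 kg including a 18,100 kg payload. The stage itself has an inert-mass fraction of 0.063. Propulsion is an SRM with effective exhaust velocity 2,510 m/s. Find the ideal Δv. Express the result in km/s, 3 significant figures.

Δv ≈ 5.09 km/s

Stage wet mass = m₀ − payload = 247,000 − 18,100 = 228,900 kg.
Stage dry mass = ε × stage wet mass = 0.063 × 228,900 = 14,420.7 kg.
Burnout mass m_f = stage dry + payload = 14,420.7 + 18,100 = 32,520.7 kg.
Δv = v_e · ln(247,000/32,520.7) = 2510.0 × ln(7.595) = 2510.0 × 2.0275 ≈ 5089 m/s.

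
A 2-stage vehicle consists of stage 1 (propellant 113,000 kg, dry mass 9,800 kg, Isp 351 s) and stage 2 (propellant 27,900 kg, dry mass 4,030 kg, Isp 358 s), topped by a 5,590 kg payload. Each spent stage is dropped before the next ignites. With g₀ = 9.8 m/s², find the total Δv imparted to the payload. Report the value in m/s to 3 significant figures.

Δv ≈ 8970 m/s

Ignition mass of stage 1 = 113,000+9,800 + 27,900+4,030 + 5,590 = 160,320 kg.
Stage 1: m₀ = 160,320 kg, m_f = 160,320 − 113,000 = 47,320 kg; Δv = 351×9.8×ln(3.388) = 3439.8×1.2202 ≈ 4197 m/s.
Stage 2: m₀ = 37,520 kg, m_f = 37,520 − 27,900 = 9,620 kg; Δv = 358×9.8×ln(3.9) = 3508.4×1.3610 ≈ 4775 m/s.
Total Δv = 4197 + 4775 = 8972 m/s.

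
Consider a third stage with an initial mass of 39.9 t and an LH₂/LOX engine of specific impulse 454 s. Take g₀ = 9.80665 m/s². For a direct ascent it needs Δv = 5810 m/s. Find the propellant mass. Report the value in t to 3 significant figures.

v_e = Isp · g₀ = 454 × 9.80665 = 4452.2 m/s.
Using Δv = v_e ln(m₀/m_f): m₀/m_f = exp(Δv / v_e) = exp(5810 / 4452.2) = exp(1.3050) = 3.6876.
m_f = 39.9 / 3.6876 = 10.82 t, so propellant = m₀ − m_f = 39.9 − 10.82 = 29.08 t.

propellant mass ≈ 29.1 t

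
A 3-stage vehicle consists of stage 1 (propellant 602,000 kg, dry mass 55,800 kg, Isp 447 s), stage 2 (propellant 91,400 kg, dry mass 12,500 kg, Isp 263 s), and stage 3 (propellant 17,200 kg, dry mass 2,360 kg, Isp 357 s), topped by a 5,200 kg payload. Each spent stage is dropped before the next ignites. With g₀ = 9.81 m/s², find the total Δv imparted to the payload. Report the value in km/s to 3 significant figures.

Δv ≈ 13.7 km/s

Ignition mass of stage 1 = 602,000+55,800 + 91,400+12,500 + 17,200+2,360 + 5,200 = 786,460 kg.
Stage 1: m₀ = 786,460 kg, m_f = 786,460 − 602,000 = 184,460 kg; Δv = 447×9.81×ln(4.264) = 4385.1×1.4501 ≈ 6359 m/s.
Stage 2: m₀ = 128,660 kg, m_f = 128,660 − 91,400 = 37,260 kg; Δv = 263×9.81×ln(3.453) = 2580.0×1.2393 ≈ 3197 m/s.
Stage 3: m₀ = 24,760 kg, m_f = 24,760 − 17,200 = 7,560 kg; Δv = 357×9.81×ln(3.275) = 3502.2×1.1864 ≈ 4155 m/s.
Total Δv = 6359 + 3197 + 4155 = 13711 m/s.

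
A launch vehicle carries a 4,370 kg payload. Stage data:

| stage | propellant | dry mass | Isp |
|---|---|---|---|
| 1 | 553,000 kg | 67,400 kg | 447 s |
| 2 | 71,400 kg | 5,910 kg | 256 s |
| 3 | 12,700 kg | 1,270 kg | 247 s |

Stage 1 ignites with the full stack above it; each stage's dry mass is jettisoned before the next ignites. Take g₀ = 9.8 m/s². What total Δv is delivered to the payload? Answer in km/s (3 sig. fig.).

Δv ≈ 12.8 km/s

Ignition mass of stage 1 = 553,000+67,400 + 71,400+5,910 + 12,700+1,270 + 4,370 = 716,050 kg.
Stage 1: m₀ = 716,050 kg, m_f = 716,050 − 553,000 = 163,050 kg; Δv = 447×9.8×ln(4.392) = 4380.6×1.4797 ≈ 6482 m/s.
Stage 2: m₀ = 95,650 kg, m_f = 95,650 − 71,400 = 24,250 kg; Δv = 256×9.8×ln(3.944) = 2508.8×1.3723 ≈ 3443 m/s.
Stage 3: m₀ = 18,340 kg, m_f = 18,340 − 12,700 = 5,640 kg; Δv = 247×9.8×ln(3.252) = 2420.6×1.1792 ≈ 2854 m/s.
Total Δv = 6482 + 3443 + 2854 = 12779 m/s.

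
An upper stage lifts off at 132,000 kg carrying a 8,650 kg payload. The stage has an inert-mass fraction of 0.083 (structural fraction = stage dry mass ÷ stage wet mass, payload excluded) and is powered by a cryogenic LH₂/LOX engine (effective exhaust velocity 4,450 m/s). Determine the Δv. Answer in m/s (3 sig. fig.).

Stage wet mass = m₀ − payload = 132,000 − 8,650 = 123,350 kg.
Stage dry mass = ε × stage wet mass = 0.083 × 123,350 = 10,238.1 kg.
Burnout mass m_f = stage dry + payload = 10,238.1 + 8,650 = 18,888.1 kg.
Using Δv = v_e ln(m₀/m_f): Δv = v_e · ln(132,000/18,888.1) = 4450.0 × ln(6.989) = 4450.0 × 1.9443 ≈ 8652 m/s.

Δv ≈ 8650 m/s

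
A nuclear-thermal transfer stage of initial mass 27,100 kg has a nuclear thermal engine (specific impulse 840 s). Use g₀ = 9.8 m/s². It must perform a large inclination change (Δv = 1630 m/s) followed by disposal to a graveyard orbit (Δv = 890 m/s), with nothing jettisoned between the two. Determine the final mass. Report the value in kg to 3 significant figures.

final mass ≈ 20000 kg

v_e = Isp · g₀ = 840 × 9.8 = 8232.0 m/s.
After the first burn: m = 27100 × exp(−1630/8232.0) = 27100 × 0.82036 = 22,231.8 kg.
After the second burn: m = 22,231.8 × exp(−890/8232.0) = 22,231.8 × 0.89752 = 19,953.5 kg.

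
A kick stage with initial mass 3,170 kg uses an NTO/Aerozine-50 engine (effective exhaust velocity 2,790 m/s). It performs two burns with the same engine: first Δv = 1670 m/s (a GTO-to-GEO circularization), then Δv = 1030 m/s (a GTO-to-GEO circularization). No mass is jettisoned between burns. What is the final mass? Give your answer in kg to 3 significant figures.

After the first burn: m = 3170 × exp(−1670/2790.0) = 3170 × 0.54960 = 1,742.23 kg.
After the second burn: m = 1,742.23 × exp(−1030/2790.0) = 1,742.23 × 0.69130 = 1,204.4 kg.

final mass ≈ 1200 kg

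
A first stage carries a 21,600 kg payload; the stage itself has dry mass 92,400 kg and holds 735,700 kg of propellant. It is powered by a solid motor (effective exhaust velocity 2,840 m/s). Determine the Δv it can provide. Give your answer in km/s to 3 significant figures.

Δv ≈ 5.70 km/s

m₀ = payload + dry + propellant = 21,600 + 92,400 + 735,700 = 849,700 kg.
m_f = payload + dry = 21,600 + 92,400 = 114,000 kg.
Δv = v_e · ln(m₀/m_f) = 2840.0 × ln(7.454) = 2840.0 × 2.0087 ≈ 5704.7 m/s.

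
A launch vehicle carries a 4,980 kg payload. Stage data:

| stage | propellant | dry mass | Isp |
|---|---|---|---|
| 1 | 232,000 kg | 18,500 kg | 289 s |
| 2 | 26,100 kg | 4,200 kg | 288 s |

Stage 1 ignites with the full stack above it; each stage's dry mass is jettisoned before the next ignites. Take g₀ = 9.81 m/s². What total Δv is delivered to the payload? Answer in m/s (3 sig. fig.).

Δv ≈ 8540 m/s

Ignition mass of stage 1 = 232,000+18,500 + 26,100+4,200 + 4,980 = 285,780 kg.
Stage 1: m₀ = 285,780 kg, m_f = 285,780 − 232,000 = 53,780 kg; Δv = 289×9.81×ln(5.314) = 2835.1×1.6703 ≈ 4736 m/s.
Stage 2: m₀ = 35,280 kg, m_f = 35,280 − 26,100 = 9,180 kg; Δv = 288×9.81×ln(3.843) = 2825.3×1.3463 ≈ 3804 m/s.
Total Δv = 4736 + 3804 = 8540 m/s.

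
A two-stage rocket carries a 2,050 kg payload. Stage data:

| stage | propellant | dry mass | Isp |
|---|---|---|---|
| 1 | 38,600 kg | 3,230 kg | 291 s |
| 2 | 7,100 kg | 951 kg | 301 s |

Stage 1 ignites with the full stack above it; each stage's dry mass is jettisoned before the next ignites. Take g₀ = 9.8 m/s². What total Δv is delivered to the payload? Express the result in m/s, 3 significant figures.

Ignition mass of stage 1 = 38,600+3,230 + 7,100+951 + 2,050 = 51,931 kg.
Stage 1: m₀ = 51,931 kg, m_f = 51,931 − 38,600 = 13,331 kg; Δv = 291×9.8×ln(3.896) = 2851.8×1.3598 ≈ 3878 m/s.
Stage 2: m₀ = 10,101 kg, m_f = 10,101 − 7,100 = 3,001 kg; Δv = 301×9.8×ln(3.366) = 2949.8×1.2137 ≈ 3580 m/s.
Total Δv = 3878 + 3580 = 7458 m/s.

Δv ≈ 7460 m/s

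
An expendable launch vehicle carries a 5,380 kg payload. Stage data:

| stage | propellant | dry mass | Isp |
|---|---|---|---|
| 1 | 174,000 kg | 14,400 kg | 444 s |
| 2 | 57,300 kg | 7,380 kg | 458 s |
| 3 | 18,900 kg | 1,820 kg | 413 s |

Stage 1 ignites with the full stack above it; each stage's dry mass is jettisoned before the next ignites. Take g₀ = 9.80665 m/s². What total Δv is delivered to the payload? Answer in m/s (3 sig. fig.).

Δv ≈ 13900 m/s

Ignition mass of stage 1 = 174,000+14,400 + 57,300+7,380 + 18,900+1,820 + 5,380 = 279,180 kg.
Stage 1: m₀ = 279,180 kg, m_f = 279,180 − 174,000 = 105,180 kg; Δv = 444×9.80665×ln(2.654) = 4354.2×0.9762 ≈ 4250 m/s.
Stage 2: m₀ = 90,780 kg, m_f = 90,780 − 57,300 = 33,480 kg; Δv = 458×9.80665×ln(2.711) = 4491.4×0.9975 ≈ 4480 m/s.
Stage 3: m₀ = 26,100 kg, m_f = 26,100 − 18,900 = 7,200 kg; Δv = 413×9.80665×ln(3.625) = 4050.1×1.2879 ≈ 5216 m/s.
Total Δv = 4250 + 4480 + 5216 = 13946 m/s.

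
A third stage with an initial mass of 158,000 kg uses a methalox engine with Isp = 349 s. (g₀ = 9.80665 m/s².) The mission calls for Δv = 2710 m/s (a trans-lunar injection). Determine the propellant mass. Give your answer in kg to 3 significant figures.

propellant mass ≈ 86400 kg

v_e = Isp · g₀ = 349 × 9.80665 = 3422.5 m/s.
From the ideal rocket equation, m₀/m_f = exp(Δv / v_e) = exp(2710 / 3422.5) = exp(0.7918) = 2.2074.
m_f = 158,000 / 2.2074 = 71,577.4 kg, so propellant = m₀ − m_f = 158,000 − 71,577.4 = 86,422.6 kg.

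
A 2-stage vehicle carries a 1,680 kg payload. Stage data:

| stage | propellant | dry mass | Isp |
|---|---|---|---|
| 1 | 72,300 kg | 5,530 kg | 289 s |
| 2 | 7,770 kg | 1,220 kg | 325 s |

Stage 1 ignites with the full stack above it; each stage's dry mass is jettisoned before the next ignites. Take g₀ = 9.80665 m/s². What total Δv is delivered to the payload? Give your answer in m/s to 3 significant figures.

Δv ≈ 8960 m/s

Ignition mass of stage 1 = 72,300+5,530 + 7,770+1,220 + 1,680 = 88,500 kg.
Stage 1: m₀ = 88,500 kg, m_f = 88,500 − 72,300 = 16,200 kg; Δv = 289×9.80665×ln(5.463) = 2834.1×1.6980 ≈ 4812 m/s.
Stage 2: m₀ = 10,670 kg, m_f = 10,670 − 7,770 = 2,900 kg; Δv = 325×9.80665×ln(3.679) = 3187.2×1.3027 ≈ 4152 m/s.
Total Δv = 4812 + 4152 = 8964 m/s.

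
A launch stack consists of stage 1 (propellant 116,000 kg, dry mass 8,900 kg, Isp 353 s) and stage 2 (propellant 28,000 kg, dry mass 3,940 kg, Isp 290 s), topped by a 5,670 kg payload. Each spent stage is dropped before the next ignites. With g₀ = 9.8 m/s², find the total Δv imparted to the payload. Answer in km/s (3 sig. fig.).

Δv ≈ 8.21 km/s

Ignition mass of stage 1 = 116,000+8,900 + 28,000+3,940 + 5,670 = 162,510 kg.
Stage 1: m₀ = 162,510 kg, m_f = 162,510 − 116,000 = 46,510 kg; Δv = 353×9.8×ln(3.494) = 3459.4×1.2511 ≈ 4328 m/s.
Stage 2: m₀ = 37,610 kg, m_f = 37,610 − 28,000 = 9,610 kg; Δv = 290×9.8×ln(3.914) = 2842.0×1.3645 ≈ 3878 m/s.
Total Δv = 4328 + 3878 = 8206 m/s.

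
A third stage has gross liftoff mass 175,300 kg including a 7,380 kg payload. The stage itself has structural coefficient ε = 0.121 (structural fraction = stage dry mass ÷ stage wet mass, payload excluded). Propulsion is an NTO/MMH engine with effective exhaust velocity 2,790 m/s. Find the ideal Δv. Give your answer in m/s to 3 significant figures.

Δv ≈ 5150 m/s

Stage wet mass = m₀ − payload = 175,300 − 7,380 = 167,920 kg.
Stage dry mass = ε × stage wet mass = 0.121 × 167,920 = 20,318.3 kg.
Burnout mass m_f = stage dry + payload = 20,318.3 + 7,380 = 27,698.3 kg.
Δv = v_e · ln(175,300/27,698.3) = 2790.0 × ln(6.329) = 2790.0 × 1.8451 ≈ 5148 m/s.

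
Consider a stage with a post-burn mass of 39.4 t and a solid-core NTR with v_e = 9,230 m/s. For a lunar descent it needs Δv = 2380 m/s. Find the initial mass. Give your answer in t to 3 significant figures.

Using Δv = v_e ln(m₀/m_f): m₀/m_f = exp(Δv / v_e) = exp(2380 / 9230.0) = exp(0.2579) = 1.2942.
m₀ = m_f × 1.2942 = 39.4 × 1.2942 = 50.9915 t.

initial mass ≈ 51.0 t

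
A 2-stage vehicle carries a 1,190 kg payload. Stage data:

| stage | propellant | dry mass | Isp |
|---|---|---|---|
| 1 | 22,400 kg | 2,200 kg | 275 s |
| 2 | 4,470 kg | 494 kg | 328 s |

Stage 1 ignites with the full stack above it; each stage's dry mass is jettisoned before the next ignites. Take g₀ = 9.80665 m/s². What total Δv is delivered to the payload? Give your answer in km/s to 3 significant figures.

Ignition mass of stage 1 = 22,400+2,200 + 4,470+494 + 1,190 = 30,754 kg.
Stage 1: m₀ = 30,754 kg, m_f = 30,754 − 22,400 = 8,354 kg; Δv = 275×9.80665×ln(3.681) = 2696.8×1.3033 ≈ 3515 m/s.
Stage 2: m₀ = 6,154 kg, m_f = 6,154 − 4,470 = 1,684 kg; Δv = 328×9.80665×ln(3.654) = 3216.6×1.2959 ≈ 4168 m/s.
Total Δv = 3515 + 4168 = 7683 m/s.

Δv ≈ 7.68 km/s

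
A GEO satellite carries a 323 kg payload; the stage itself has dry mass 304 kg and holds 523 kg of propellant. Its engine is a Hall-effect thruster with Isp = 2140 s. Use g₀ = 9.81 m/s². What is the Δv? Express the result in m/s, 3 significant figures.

v_e = Isp · g₀ = 2140 × 9.81 = 20993.4 m/s.
m₀ = payload + dry + propellant = 323 + 304 + 523 = 1,150 kg.
m_f = payload + dry = 323 + 304 = 627 kg.
Rocket equation: Δv = v_e · ln(m₀/m_f) = 20993.4 × ln(1.834) = 20993.4 × 0.6066 ≈ 12734.0 m/s.

Δv ≈ 12700 m/s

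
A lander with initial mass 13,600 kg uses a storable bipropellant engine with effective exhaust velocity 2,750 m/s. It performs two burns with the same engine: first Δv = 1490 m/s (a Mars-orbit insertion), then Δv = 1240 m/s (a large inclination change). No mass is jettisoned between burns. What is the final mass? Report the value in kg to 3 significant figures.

After the first burn: m = 13600 × exp(−1490/2750.0) = 13600 × 0.58169 = 7,910.98 kg.
After the second burn: m = 7,910.98 × exp(−1240/2750.0) = 7,910.98 × 0.63705 = 5,039.69 kg.

final mass ≈ 5040 kg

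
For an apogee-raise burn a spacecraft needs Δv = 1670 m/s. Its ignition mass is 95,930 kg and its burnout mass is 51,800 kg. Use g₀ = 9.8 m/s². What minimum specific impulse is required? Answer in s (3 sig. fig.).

ln(m₀/m_f) = ln(95930/51800) = ln(1.852) = 0.6162.
Rocket equation: v_e = Δv / ln(m₀/m_f) = 1670 / 0.6162 = 2710.0 m/s.
Isp = v_e / g₀ = 2710.0 / 9.8 = 276.5 s.

Isp ≈ 277 s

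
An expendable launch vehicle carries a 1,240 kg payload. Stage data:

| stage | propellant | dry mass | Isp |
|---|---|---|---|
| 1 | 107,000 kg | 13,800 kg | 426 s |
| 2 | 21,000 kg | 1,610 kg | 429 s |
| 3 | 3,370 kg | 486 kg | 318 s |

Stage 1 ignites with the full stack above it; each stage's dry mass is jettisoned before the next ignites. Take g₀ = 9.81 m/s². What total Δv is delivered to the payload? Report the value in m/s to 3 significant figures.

Δv ≈ 14700 m/s

Ignition mass of stage 1 = 107,000+13,800 + 21,000+1,610 + 3,370+486 + 1,240 = 148,506 kg.
Stage 1: m₀ = 148,506 kg, m_f = 148,506 − 107,000 = 41,506 kg; Δv = 426×9.81×ln(3.578) = 4179.1×1.2748 ≈ 5327 m/s.
Stage 2: m₀ = 27,706 kg, m_f = 27,706 − 21,000 = 6,706 kg; Δv = 429×9.81×ln(4.132) = 4208.5×1.4186 ≈ 5970 m/s.
Stage 3: m₀ = 5,096 kg, m_f = 5,096 − 3,370 = 1,726 kg; Δv = 318×9.81×ln(2.952) = 3119.6×1.0826 ≈ 3377 m/s.
Total Δv = 5327 + 5970 + 3377 = 14674 m/s.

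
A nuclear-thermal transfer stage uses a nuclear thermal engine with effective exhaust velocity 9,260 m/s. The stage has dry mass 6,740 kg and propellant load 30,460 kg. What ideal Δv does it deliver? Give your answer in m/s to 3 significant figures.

Δv ≈ 15800 m/s

m₀ = m_dry + m_prop = 6,740 + 30,460 = 37,200 kg.
From the ideal rocket equation, Δv = v_e · ln(m₀/m_f) = 9260.0 × ln(5.519) = 9260.0 × 1.7082 ≈ 15818.4 m/s.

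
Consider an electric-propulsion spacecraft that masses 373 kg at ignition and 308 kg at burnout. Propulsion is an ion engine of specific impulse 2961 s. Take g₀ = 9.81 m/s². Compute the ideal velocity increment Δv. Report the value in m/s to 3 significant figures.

Δv ≈ 5560 m/s

v_e = Isp · g₀ = 2961 × 9.81 = 29047.4 m/s.
Δv = v_e · ln(m₀/m_f) = 29047.4 × ln(1.211) = 29047.4 × 0.1915 ≈ 5562.0 m/s.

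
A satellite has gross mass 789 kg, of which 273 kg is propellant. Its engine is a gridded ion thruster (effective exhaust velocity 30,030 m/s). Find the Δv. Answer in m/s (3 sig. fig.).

Δv ≈ 12800 m/s

m_f = m₀ − m_prop = 789 − 273 = 516 kg.
Δv = v_e · ln(m₀/m_f) = 30030.0 × ln(1.529) = 30030.0 × 0.4247 ≈ 12752.5 m/s.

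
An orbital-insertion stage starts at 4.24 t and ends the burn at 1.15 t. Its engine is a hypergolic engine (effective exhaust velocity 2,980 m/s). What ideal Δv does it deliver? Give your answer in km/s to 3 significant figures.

Δv ≈ 3.89 km/s

From the ideal rocket equation, Δv = v_e · ln(m₀/m_f) = 2980.0 × ln(3.687) = 2980.0 × 1.3048 ≈ 3888.3 m/s.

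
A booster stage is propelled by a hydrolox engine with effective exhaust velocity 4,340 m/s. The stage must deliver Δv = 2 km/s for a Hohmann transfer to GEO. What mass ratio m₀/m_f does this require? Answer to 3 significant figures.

Using Δv = v_e ln(m₀/m_f): m₀/m_f = exp(Δv / v_e) = exp(2000 / 4340.0) = exp(0.4608) = 1.5854.

mass ratio ≈ 1.59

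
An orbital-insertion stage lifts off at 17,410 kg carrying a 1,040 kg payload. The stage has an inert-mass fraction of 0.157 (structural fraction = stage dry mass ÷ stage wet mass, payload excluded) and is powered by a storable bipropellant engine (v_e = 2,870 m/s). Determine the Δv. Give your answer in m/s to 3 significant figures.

Δv ≈ 4520 m/s

Stage wet mass = m₀ − payload = 17,410 − 1,040 = 16,370 kg.
Stage dry mass = ε × stage wet mass = 0.157 × 16,370 = 2,570.09 kg.
Burnout mass m_f = stage dry + payload = 2,570.09 + 1,040 = 3,610.09 kg.
Using Δv = v_e ln(m₀/m_f): Δv = v_e · ln(17,410/3,610.09) = 2870.0 × ln(4.823) = 2870.0 × 1.5733 ≈ 4515 m/s.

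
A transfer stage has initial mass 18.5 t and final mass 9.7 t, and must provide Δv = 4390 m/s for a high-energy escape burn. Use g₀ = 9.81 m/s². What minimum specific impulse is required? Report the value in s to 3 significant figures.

Isp ≈ 693 s

ln(m₀/m_f) = ln(18500/9700) = ln(1.907) = 0.6456.
From the ideal rocket equation, v_e = Δv / ln(m₀/m_f) = 4390 / 0.6456 = 6799.4 m/s.
Isp = v_e / g₀ = 6799.4 / 9.81 = 693.1 s.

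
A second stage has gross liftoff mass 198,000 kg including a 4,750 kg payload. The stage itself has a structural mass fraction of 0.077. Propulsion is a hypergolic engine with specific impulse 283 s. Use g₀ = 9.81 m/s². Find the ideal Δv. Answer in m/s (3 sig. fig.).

Stage wet mass = m₀ − payload = 198,000 − 4,750 = 193,250 kg.
Stage dry mass = ε × stage wet mass = 0.077 × 193,250 = 14,880.3 kg.
Burnout mass m_f = stage dry + payload = 14,880.3 + 4,750 = 19,630.3 kg.
v_e = Isp · g₀ = 283 × 9.81 = 2776.2 m/s.
By the Tsiolkovsky rocket equation, Δv = v_e · ln(198,000/19,630.3) = 2776.2 × ln(10.09) = 2776.2 × 2.3112 ≈ 6416 m/s.

Δv ≈ 6420 m/s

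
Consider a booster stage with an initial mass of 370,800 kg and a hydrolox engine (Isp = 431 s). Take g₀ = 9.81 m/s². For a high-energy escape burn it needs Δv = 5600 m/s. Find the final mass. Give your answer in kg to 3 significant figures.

v_e = Isp · g₀ = 431 × 9.81 = 4228.1 m/s.
Rocket equation: m₀/m_f = exp(Δv / v_e) = exp(5600 / 4228.1) = exp(1.3245) = 3.7602.
m_f = m₀ / 3.7602 = 370,800 / 3.7602 = 98,611.8 kg.

final mass ≈ 98600 kg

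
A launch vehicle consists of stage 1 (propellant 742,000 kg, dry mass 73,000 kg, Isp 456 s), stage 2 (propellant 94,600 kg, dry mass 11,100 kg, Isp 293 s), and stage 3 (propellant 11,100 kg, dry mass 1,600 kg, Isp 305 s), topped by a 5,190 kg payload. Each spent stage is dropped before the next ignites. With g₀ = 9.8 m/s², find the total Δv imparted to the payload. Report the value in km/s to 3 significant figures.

Ignition mass of stage 1 = 742,000+73,000 + 94,600+11,100 + 11,100+1,600 + 5,190 = 938,590 kg.
Stage 1: m₀ = 938,590 kg, m_f = 938,590 − 742,000 = 196,590 kg; Δv = 456×9.8×ln(4.774) = 4468.8×1.5633 ≈ 6986 m/s.
Stage 2: m₀ = 123,590 kg, m_f = 123,590 − 94,600 = 28,990 kg; Δv = 293×9.8×ln(4.263) = 2871.4×1.4500 ≈ 4164 m/s.
Stage 3: m₀ = 17,890 kg, m_f = 17,890 − 11,100 = 6,790 kg; Δv = 305×9.8×ln(2.635) = 2989.0×0.9688 ≈ 2896 m/s.
Total Δv = 6986 + 4164 + 2896 = 14046 m/s.

Δv ≈ 14.0 km/s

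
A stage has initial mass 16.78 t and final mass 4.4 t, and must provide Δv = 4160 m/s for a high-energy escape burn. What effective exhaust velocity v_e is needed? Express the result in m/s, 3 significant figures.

ln(m₀/m_f) = ln(16780/4400) = ln(3.814) = 1.3386.
Using Δv = v_e ln(m₀/m_f): v_e = Δv / ln(m₀/m_f) = 4160 / 1.3386 = 3107.8 m/s.

v_e ≈ 3110 m/s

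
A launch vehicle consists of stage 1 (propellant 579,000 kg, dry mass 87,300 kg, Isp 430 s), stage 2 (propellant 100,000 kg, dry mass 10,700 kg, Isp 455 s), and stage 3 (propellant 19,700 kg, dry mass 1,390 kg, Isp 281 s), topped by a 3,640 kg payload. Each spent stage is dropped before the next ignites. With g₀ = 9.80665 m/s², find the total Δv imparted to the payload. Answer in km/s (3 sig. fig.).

Δv ≈ 15.8 km/s

Ignition mass of stage 1 = 579,000+87,300 + 100,000+10,700 + 19,700+1,390 + 3,640 = 801,730 kg.
Stage 1: m₀ = 801,730 kg, m_f = 801,730 − 579,000 = 222,730 kg; Δv = 430×9.80665×ln(3.6) = 4216.9×1.2808 ≈ 5401 m/s.
Stage 2: m₀ = 135,430 kg, m_f = 135,430 − 100,000 = 35,430 kg; Δv = 455×9.80665×ln(3.822) = 4462.0×1.3409 ≈ 5983 m/s.
Stage 3: m₀ = 24,730 kg, m_f = 24,730 − 19,700 = 5,030 kg; Δv = 281×9.80665×ln(4.917) = 2755.7×1.5926 ≈ 4389 m/s.
Total Δv = 5401 + 5983 + 4389 = 15773 m/s.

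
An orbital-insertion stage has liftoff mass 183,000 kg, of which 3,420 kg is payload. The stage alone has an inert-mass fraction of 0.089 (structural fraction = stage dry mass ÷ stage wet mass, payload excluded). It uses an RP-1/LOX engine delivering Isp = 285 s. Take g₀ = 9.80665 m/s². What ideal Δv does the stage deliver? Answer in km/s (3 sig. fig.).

Δv ≈ 6.27 km/s

Stage wet mass = m₀ − payload = 183,000 − 3,420 = 179,580 kg.
Stage dry mass = ε × stage wet mass = 0.089 × 179,580 = 15,982.6 kg.
Burnout mass m_f = stage dry + payload = 15,982.6 + 3,420 = 19,402.6 kg.
v_e = Isp · g₀ = 285 × 9.80665 = 2794.9 m/s.
By the Tsiolkovsky rocket equation, Δv = v_e · ln(183,000/19,402.6) = 2794.9 × ln(9.432) = 2794.9 × 2.2441 ≈ 6272 m/s.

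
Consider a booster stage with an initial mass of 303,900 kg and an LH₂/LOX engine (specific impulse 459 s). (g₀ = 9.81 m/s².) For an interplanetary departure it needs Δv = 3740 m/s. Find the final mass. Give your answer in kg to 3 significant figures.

v_e = Isp · g₀ = 459 × 9.81 = 4502.8 m/s.
From the ideal rocket equation, m₀/m_f = exp(Δv / v_e) = exp(3740 / 4502.8) = exp(0.8306) = 2.2947.
m_f = m₀ / 2.2947 = 303,900 / 2.2947 = 132,436 kg.

final mass ≈ 132000 kg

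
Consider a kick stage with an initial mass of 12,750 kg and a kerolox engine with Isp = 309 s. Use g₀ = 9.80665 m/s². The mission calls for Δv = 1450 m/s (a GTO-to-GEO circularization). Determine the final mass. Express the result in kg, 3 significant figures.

final mass ≈ 7900 kg

v_e = Isp · g₀ = 309 × 9.80665 = 3030.3 m/s.
From the ideal rocket equation, m₀/m_f = exp(Δv / v_e) = exp(1450 / 3030.3) = exp(0.4785) = 1.6137.
m_f = m₀ / 1.6137 = 12,750 / 1.6137 = 7,901.1 kg.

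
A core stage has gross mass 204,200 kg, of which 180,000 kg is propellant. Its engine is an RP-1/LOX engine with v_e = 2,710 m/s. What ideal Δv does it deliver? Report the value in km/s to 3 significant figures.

Δv ≈ 5.78 km/s

m_f = m₀ − m_prop = 204,200 − 180,000 = 24,200 kg.
Rocket equation: Δv = v_e · ln(m₀/m_f) = 2710.0 × ln(8.438) = 2710.0 × 2.1327 ≈ 5779.7 m/s.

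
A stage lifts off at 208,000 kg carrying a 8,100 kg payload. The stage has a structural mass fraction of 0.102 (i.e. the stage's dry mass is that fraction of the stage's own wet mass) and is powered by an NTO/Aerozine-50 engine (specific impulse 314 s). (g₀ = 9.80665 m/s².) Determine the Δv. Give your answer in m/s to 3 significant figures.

Δv ≈ 6120 m/s

Stage wet mass = m₀ − payload = 208,000 − 8,100 = 199,900 kg.
Stage dry mass = ε × stage wet mass = 0.102 × 199,900 = 20,389.8 kg.
Burnout mass m_f = stage dry + payload = 20,389.8 + 8,100 = 28,489.8 kg.
v_e = Isp · g₀ = 314 × 9.80665 = 3079.3 m/s.
Δv = v_e · ln(208,000/28,489.8) = 3079.3 × ln(7.301) = 3079.3 × 1.9880 ≈ 6122 m/s.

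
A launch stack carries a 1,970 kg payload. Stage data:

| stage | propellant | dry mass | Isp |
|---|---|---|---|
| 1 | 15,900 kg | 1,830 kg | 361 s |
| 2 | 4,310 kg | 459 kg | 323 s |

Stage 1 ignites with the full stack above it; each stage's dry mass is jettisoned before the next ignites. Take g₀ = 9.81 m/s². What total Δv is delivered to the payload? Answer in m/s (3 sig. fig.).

Δv ≈ 6950 m/s

Ignition mass of stage 1 = 15,900+1,830 + 4,310+459 + 1,970 = 24,469 kg.
Stage 1: m₀ = 24,469 kg, m_f = 24,469 − 15,900 = 8,569 kg; Δv = 361×9.81×ln(2.856) = 3541.4×1.0493 ≈ 3716 m/s.
Stage 2: m₀ = 6,739 kg, m_f = 6,739 − 4,310 = 2,429 kg; Δv = 323×9.81×ln(2.774) = 3168.6×1.0204 ≈ 3233 m/s.
Total Δv = 3716 + 3233 = 6949 m/s.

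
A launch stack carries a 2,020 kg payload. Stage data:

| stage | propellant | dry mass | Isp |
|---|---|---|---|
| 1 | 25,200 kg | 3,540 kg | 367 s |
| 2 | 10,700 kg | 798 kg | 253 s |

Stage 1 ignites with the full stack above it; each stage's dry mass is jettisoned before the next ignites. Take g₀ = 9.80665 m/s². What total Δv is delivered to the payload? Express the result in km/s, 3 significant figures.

Δv ≈ 7.16 km/s

Ignition mass of stage 1 = 25,200+3,540 + 10,700+798 + 2,020 = 42,258 kg.
Stage 1: m₀ = 42,258 kg, m_f = 42,258 − 25,200 = 17,058 kg; Δv = 367×9.80665×ln(2.477) = 3599.0×0.9072 ≈ 3265 m/s.
Stage 2: m₀ = 13,518 kg, m_f = 13,518 − 10,700 = 2,818 kg; Δv = 253×9.80665×ln(4.797) = 2481.1×1.5680 ≈ 3890 m/s.
Total Δv = 3265 + 3890 = 7155 m/s.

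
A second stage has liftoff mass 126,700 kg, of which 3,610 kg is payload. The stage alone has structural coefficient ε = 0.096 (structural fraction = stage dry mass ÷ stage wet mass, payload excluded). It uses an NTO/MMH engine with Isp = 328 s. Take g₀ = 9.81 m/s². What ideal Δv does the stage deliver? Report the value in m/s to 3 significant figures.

Δv ≈ 6780 m/s

Stage wet mass = m₀ − payload = 126,700 − 3,610 = 123,090 kg.
Stage dry mass = ε × stage wet mass = 0.096 × 123,090 = 11,816.6 kg.
Burnout mass m_f = stage dry + payload = 11,816.6 + 3,610 = 15,426.6 kg.
v_e = Isp · g₀ = 328 × 9.81 = 3217.7 m/s.
From the ideal rocket equation, Δv = v_e · ln(126,700/15,426.6) = 3217.7 × ln(8.213) = 3217.7 × 2.1057 ≈ 6776 m/s.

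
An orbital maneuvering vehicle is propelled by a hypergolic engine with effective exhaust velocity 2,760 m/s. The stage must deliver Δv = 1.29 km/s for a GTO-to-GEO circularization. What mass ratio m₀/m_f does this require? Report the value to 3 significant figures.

mass ratio ≈ 1.60

Rocket equation: m₀/m_f = exp(Δv / v_e) = exp(1290 / 2760.0) = exp(0.4674) = 1.5958.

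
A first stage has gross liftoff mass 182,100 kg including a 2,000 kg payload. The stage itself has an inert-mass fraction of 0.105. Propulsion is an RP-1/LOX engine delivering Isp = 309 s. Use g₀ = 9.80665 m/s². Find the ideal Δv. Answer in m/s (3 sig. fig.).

Stage wet mass = m₀ − payload = 182,100 − 2,000 = 180,100 kg.
Stage dry mass = ε × stage wet mass = 0.105 × 180,100 = 18,910.5 kg.
Burnout mass m_f = stage dry + payload = 18,910.5 + 2,000 = 20,910.5 kg.
v_e = Isp · g₀ = 309 × 9.80665 = 3030.3 m/s.
Δv = v_e · ln(182,100/20,910.5) = 3030.3 × ln(8.709) = 3030.3 × 2.1643 ≈ 6558 m/s.

Δv ≈ 6560 m/s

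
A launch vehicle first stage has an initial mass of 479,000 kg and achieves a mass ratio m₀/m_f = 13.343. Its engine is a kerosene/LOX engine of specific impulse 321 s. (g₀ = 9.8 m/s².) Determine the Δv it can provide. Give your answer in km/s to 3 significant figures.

Δv ≈ 8.15 km/s

v_e = Isp · g₀ = 321 × 9.8 = 3145.8 m/s.
From the ideal rocket equation, Δv = v_e · ln(13.343) = 3145.8 × 2.5910 ≈ 8150.7 m/s.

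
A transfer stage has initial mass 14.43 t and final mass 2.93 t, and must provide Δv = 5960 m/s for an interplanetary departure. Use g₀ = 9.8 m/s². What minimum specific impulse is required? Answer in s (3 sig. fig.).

ln(m₀/m_f) = ln(14430/2930) = ln(4.925) = 1.5943.
v_e = Δv / ln(m₀/m_f) = 5960 / 1.5943 = 3738.3 m/s.
Isp = v_e / g₀ = 3738.3 / 9.8 = 381.5 s.

Isp ≈ 381 s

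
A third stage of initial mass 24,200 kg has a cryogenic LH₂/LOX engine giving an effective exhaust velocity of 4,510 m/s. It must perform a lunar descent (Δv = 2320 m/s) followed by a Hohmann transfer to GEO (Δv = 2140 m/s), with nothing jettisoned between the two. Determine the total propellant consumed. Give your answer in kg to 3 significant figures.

total propellant consumed ≈ 15200 kg

After the first burn: m = 24200 × exp(−2320/4510.0) = 24200 × 0.59785 = 14,468 kg.
After the second burn: m = 14,468 × exp(−2140/4510.0) = 14,468 × 0.62220 = 9,001.99 kg.
Total propellant = m₀ − m_final = 24200 − 9,001.99 = 15,198.01 kg.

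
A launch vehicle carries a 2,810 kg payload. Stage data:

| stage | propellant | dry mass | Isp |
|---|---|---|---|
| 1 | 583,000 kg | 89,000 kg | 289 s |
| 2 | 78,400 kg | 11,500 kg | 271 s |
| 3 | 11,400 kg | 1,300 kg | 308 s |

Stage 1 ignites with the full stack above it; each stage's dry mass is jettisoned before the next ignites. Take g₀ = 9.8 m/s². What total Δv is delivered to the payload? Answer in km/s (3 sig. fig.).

Δv ≈ 11.6 km/s

Ignition mass of stage 1 = 583,000+89,000 + 78,400+11,500 + 11,400+1,300 + 2,810 = 777,410 kg.
Stage 1: m₀ = 777,410 kg, m_f = 777,410 − 583,000 = 194,410 kg; Δv = 289×9.8×ln(3.999) = 2832.2×1.3860 ≈ 3925 m/s.
Stage 2: m₀ = 105,410 kg, m_f = 105,410 − 78,400 = 27,010 kg; Δv = 271×9.8×ln(3.903) = 2655.8×1.3617 ≈ 3616 m/s.
Stage 3: m₀ = 15,510 kg, m_f = 15,510 − 11,400 = 4,110 kg; Δv = 308×9.8×ln(3.774) = 3018.4×1.3281 ≈ 4009 m/s.
Total Δv = 3925 + 3616 + 4009 = 11550 m/s.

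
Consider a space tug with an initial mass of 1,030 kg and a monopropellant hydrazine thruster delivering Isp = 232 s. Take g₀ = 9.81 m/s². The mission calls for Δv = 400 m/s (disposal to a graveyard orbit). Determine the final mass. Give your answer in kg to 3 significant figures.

final mass ≈ 864 kg

v_e = Isp · g₀ = 232 × 9.81 = 2275.9 m/s.
m₀/m_f = exp(Δv / v_e) = exp(400 / 2275.9) = exp(0.1758) = 1.1921.
m_f = m₀ / 1.1921 = 1,030 / 1.1921 = 864.021 kg.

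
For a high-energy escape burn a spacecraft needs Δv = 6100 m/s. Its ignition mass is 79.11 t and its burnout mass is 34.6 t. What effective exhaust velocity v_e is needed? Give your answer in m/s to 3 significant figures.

ln(m₀/m_f) = ln(79110/34600) = ln(2.286) = 0.8270.
Rocket equation: v_e = Δv / ln(m₀/m_f) = 6100 / 0.8270 = 7376.2 m/s.

v_e ≈ 7380 m/s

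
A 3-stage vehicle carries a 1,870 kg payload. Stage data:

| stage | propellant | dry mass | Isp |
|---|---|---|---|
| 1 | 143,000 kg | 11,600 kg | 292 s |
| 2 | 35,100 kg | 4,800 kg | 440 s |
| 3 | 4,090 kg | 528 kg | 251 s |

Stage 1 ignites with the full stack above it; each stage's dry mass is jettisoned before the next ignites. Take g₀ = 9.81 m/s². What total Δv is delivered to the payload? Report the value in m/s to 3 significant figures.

Ignition mass of stage 1 = 143,000+11,600 + 35,100+4,800 + 4,090+528 + 1,870 = 200,988 kg.
Stage 1: m₀ = 200,988 kg, m_f = 200,988 − 143,000 = 57,988 kg; Δv = 292×9.81×ln(3.466) = 2864.5×1.2430 ≈ 3561 m/s.
Stage 2: m₀ = 46,388 kg, m_f = 46,388 − 35,100 = 11,288 kg; Δv = 440×9.81×ln(4.109) = 4316.4×1.4133 ≈ 6100 m/s.
Stage 3: m₀ = 6,488 kg, m_f = 6,488 − 4,090 = 2,398 kg; Δv = 251×9.81×ln(2.706) = 2462.3×0.9953 ≈ 2451 m/s.
Total Δv = 3561 + 6100 + 2451 = 12112 m/s.

Δv ≈ 12100 m/s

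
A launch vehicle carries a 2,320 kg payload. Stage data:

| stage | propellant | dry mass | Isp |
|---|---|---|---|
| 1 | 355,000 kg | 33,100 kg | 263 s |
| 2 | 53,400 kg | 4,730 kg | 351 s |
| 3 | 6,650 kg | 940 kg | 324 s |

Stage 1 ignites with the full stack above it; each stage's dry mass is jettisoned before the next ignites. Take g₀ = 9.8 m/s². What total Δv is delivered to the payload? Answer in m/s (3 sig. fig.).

Ignition mass of stage 1 = 355,000+33,100 + 53,400+4,730 + 6,650+940 + 2,320 = 456,140 kg.
Stage 1: m₀ = 456,140 kg, m_f = 456,140 − 355,000 = 101,140 kg; Δv = 263×9.8×ln(4.51) = 2577.4×1.5063 ≈ 3882 m/s.
Stage 2: m₀ = 68,040 kg, m_f = 68,040 − 53,400 = 14,640 kg; Δv = 351×9.8×ln(4.648) = 3439.8×1.5363 ≈ 5285 m/s.
Stage 3: m₀ = 9,910 kg, m_f = 9,910 − 6,650 = 3,260 kg; Δv = 324×9.8×ln(3.04) = 3175.2×1.1118 ≈ 3530 m/s.
Total Δv = 3882 + 5285 + 3530 = 12697 m/s.

Δv ≈ 12700 m/s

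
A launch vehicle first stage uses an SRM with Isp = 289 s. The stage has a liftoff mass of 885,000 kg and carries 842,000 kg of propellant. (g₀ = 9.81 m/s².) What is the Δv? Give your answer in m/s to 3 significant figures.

Δv ≈ 8570 m/s

v_e = Isp · g₀ = 289 × 9.81 = 2835.1 m/s.
m_f = m₀ − m_prop = 885,000 − 842,000 = 43,000 kg.
From the ideal rocket equation, Δv = v_e · ln(m₀/m_f) = 2835.1 × ln(20.58) = 2835.1 × 3.0244 ≈ 8574.4 m/s.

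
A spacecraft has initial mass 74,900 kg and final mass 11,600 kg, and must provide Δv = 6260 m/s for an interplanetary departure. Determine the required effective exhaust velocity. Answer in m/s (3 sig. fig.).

ln(m₀/m_f) = ln(74900/11600) = ln(6.457) = 1.8651.
v_e = Δv / ln(m₀/m_f) = 6260 / 1.8651 = 3356.3 m/s.

v_e ≈ 3360 m/s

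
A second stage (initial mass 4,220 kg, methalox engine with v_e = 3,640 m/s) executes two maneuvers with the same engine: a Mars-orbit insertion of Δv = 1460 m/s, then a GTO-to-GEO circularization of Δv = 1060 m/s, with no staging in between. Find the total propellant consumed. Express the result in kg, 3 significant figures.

After the first burn: m = 4220 × exp(−1460/3640.0) = 4220 × 0.66958 = 2,825.63 kg.
After the second burn: m = 2,825.63 × exp(−1060/3640.0) = 2,825.63 × 0.74736 = 2,111.76 kg.
Total propellant = m₀ − m_final = 4220 − 2,111.76 = 2,108.24 kg.

total propellant consumed ≈ 2110 kg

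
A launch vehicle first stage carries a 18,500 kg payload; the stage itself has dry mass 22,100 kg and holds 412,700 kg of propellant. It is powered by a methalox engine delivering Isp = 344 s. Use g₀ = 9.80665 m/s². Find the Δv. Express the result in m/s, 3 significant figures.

v_e = Isp · g₀ = 344 × 9.80665 = 3373.5 m/s.
m₀ = payload + dry + propellant = 18,500 + 22,100 + 412,700 = 453,300 kg.
m_f = payload + dry = 18,500 + 22,100 = 40,600 kg.
By the Tsiolkovsky rocket equation, Δv = v_e · ln(m₀/m_f) = 3373.5 × ln(11.17) = 3373.5 × 2.4128 ≈ 8139.5 m/s.

Δv ≈ 8140 m/s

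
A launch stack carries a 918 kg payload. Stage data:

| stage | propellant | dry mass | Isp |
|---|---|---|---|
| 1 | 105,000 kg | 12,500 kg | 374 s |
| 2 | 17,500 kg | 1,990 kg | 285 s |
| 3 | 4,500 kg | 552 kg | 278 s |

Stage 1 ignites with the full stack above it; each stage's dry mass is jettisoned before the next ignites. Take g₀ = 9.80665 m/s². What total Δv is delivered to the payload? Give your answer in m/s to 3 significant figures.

Ignition mass of stage 1 = 105,000+12,500 + 17,500+1,990 + 4,500+552 + 918 = 142,960 kg.
Stage 1: m₀ = 142,960 kg, m_f = 142,960 − 105,000 = 37,960 kg; Δv = 374×9.80665×ln(3.766) = 3667.7×1.3260 ≈ 4863 m/s.
Stage 2: m₀ = 25,460 kg, m_f = 25,460 − 17,500 = 7,960 kg; Δv = 285×9.80665×ln(3.198) = 2794.9×1.1627 ≈ 3250 m/s.
Stage 3: m₀ = 5,970 kg, m_f = 5,970 − 4,500 = 1,470 kg; Δv = 278×9.80665×ln(4.061) = 2726.2×1.4015 ≈ 3821 m/s.
Total Δv = 4863 + 3250 + 3821 = 11934 m/s.

Δv ≈ 11900 m/s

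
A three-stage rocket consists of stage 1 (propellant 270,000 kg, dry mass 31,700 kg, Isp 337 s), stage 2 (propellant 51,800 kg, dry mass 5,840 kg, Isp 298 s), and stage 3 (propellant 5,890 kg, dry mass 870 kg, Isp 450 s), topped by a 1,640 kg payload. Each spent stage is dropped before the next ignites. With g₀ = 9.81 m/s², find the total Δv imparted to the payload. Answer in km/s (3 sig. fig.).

Δv ≈ 14.2 km/s

Ignition mass of stage 1 = 270,000+31,700 + 51,800+5,840 + 5,890+870 + 1,640 = 367,740 kg.
Stage 1: m₀ = 367,740 kg, m_f = 367,740 − 270,000 = 97,740 kg; Δv = 337×9.81×ln(3.762) = 3306.0×1.3251 ≈ 4381 m/s.
Stage 2: m₀ = 66,040 kg, m_f = 66,040 − 51,800 = 14,240 kg; Δv = 298×9.81×ln(4.638) = 2923.4×1.5342 ≈ 4485 m/s.
Stage 3: m₀ = 8,400 kg, m_f = 8,400 − 5,890 = 2,510 kg; Δv = 450×9.81×ln(3.347) = 4414.5×1.2079 ≈ 5332 m/s.
Total Δv = 4381 + 4485 + 5332 = 14198 m/s.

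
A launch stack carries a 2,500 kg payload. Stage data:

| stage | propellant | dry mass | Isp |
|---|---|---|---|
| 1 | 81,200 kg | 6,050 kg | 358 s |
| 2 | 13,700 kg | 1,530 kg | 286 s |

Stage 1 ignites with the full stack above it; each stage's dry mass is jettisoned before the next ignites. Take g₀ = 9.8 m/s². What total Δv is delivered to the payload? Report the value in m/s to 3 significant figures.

Ignition mass of stage 1 = 81,200+6,050 + 13,700+1,530 + 2,500 = 104,980 kg.
Stage 1: m₀ = 104,980 kg, m_f = 104,980 − 81,200 = 23,780 kg; Δv = 358×9.8×ln(4.415) = 3508.4×1.4849 ≈ 5210 m/s.
Stage 2: m₀ = 17,730 kg, m_f = 17,730 − 13,700 = 4,030 kg; Δv = 286×9.8×ln(4.4) = 2802.8×1.4815 ≈ 4152 m/s.
Total Δv = 5210 + 4152 = 9362 m/s.

Δv ≈ 9360 m/s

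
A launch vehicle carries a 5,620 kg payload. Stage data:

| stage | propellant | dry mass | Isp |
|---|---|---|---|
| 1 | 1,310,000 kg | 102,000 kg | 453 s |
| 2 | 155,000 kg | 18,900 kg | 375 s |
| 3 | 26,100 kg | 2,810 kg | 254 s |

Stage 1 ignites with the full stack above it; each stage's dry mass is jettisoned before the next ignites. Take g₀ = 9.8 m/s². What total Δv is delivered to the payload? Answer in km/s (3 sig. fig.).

Ignition mass of stage 1 = 1,310,000+102,000 + 155,000+18,900 + 26,100+2,810 + 5,620 = 1,620,430 kg.
Stage 1: m₀ = 1,620,430 kg, m_f = 1,620,430 − 1,310,000 = 310,430 kg; Δv = 453×9.8×ln(5.22) = 4439.4×1.6525 ≈ 7336 m/s.
Stage 2: m₀ = 208,430 kg, m_f = 208,430 − 155,000 = 53,430 kg; Δv = 375×9.8×ln(3.901) = 3675.0×1.3612 ≈ 5003 m/s.
Stage 3: m₀ = 34,530 kg, m_f = 34,530 − 26,100 = 8,430 kg; Δv = 254×9.8×ln(4.096) = 2489.2×1.4100 ≈ 3510 m/s.
Total Δv = 7336 + 5003 + 3510 = 15849 m/s.

Δv ≈ 15.8 km/s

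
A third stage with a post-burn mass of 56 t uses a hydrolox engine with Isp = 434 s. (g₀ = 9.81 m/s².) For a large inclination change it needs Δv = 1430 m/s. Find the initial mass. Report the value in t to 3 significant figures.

v_e = Isp · g₀ = 434 × 9.81 = 4257.5 m/s.
Using Δv = v_e ln(m₀/m_f): m₀/m_f = exp(Δv / v_e) = exp(1430 / 4257.5) = exp(0.3359) = 1.3992.
m₀ = m_f × 1.3992 = 56 × 1.3992 = 78.3552 t.

initial mass ≈ 78.4 t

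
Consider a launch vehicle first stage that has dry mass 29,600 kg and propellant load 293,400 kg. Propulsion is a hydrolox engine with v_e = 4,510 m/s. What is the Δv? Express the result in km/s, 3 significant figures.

m₀ = m_dry + m_prop = 29,600 + 293,400 = 323,000 kg.
Δv = v_e · ln(m₀/m_f) = 4510.0 × ln(10.91) = 4510.0 × 2.3899 ≈ 10778.3 m/s.

Δv ≈ 10.8 km/s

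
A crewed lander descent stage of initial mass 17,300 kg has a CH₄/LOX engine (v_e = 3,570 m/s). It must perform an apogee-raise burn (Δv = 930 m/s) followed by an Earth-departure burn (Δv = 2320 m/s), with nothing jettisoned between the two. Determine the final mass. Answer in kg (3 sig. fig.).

final mass ≈ 6960 kg

After the first burn: m = 17300 × exp(−930/3570.0) = 17300 × 0.77066 = 13,332.4 kg.
After the second burn: m = 13,332.4 × exp(−2320/3570.0) = 13,332.4 × 0.52212 = 6,961.11 kg.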